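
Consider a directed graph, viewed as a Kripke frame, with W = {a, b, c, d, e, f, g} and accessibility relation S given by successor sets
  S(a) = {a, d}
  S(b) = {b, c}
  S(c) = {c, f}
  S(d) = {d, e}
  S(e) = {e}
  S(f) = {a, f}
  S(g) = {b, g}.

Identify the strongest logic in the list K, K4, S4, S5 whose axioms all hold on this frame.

Transitive (axiom 4): no — a S d and d S e, but not a S e.
Reflexive (axiom T): yes — every world is S-related to itself.
Euclidean (axiom 5): no — a S d and a S a, but not d S a.
So F validates K; K4 would additionally require S to be transitive. The strongest is K.

K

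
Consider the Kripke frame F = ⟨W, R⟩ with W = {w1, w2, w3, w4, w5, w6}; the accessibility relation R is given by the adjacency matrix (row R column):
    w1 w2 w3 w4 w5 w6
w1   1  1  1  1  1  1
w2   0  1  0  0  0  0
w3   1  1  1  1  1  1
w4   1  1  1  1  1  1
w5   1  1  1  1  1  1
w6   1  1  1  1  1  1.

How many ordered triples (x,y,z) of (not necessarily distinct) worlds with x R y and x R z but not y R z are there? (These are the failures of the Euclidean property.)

25

Enumerating: (w1,w2,w1), (w1,w2,w3), (w1,w2,w4), (w1,w2,w5), (w1,w2,w6), (w3,w2,w1), (w3,w2,w3), (w3,w2,w4), (w3,w2,w5), (w3,w2,w6), (w4,w2,w1), (w4,w2,w3), … and 13 more.
Total: 25.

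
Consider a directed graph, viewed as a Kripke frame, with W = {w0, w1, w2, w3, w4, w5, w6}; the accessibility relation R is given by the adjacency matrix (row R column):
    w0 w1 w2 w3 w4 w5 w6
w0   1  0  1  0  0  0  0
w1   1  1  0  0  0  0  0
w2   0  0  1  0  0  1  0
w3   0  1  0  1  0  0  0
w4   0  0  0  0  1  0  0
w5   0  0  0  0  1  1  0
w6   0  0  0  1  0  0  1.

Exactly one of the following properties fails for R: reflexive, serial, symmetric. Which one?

symmetric

Reflexive: yes — every world is R-related to itself.
Serial: yes — every world has a successor (e.g. w0 R w0).
Symmetric: no — w0 R w2 but not w2 R w0.
Only symmetric fails.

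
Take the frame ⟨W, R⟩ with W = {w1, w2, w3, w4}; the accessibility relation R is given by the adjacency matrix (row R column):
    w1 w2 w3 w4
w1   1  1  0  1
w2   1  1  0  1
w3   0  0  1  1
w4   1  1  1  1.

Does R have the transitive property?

Transitive: no — w1 R w4 and w4 R w3, but not w1 R w3.

No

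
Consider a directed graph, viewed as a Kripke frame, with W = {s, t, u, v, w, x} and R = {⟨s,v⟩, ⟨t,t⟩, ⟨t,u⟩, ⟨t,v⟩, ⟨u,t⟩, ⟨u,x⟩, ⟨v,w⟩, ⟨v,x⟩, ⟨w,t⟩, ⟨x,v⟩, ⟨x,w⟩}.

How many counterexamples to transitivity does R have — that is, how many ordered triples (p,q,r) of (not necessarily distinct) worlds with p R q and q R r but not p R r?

15

Enumerating: (s,v,w), (s,v,x), (t,u,x), (t,v,w), (t,v,x), (u,t,u), (u,t,v), (u,x,v), (u,x,w), (v,w,t), (v,x,v), (w,t,u), (w,t,v), (x,v,x), (x,w,t).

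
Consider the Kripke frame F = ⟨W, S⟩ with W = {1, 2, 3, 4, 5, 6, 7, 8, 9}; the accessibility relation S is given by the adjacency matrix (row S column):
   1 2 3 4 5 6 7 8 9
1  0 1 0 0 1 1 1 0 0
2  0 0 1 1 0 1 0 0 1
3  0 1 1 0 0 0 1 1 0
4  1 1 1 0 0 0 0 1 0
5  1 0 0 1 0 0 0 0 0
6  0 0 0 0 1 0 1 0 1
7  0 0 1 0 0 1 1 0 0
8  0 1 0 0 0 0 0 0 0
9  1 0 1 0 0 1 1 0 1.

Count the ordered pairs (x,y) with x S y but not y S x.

Enumerating: (1,2), (1,6), (1,7), (2,6), (2,9), (3,8), (4,1), (4,3), (4,8), (5,4), (6,5), (8,2), (9,1), (9,3), (9,7).

15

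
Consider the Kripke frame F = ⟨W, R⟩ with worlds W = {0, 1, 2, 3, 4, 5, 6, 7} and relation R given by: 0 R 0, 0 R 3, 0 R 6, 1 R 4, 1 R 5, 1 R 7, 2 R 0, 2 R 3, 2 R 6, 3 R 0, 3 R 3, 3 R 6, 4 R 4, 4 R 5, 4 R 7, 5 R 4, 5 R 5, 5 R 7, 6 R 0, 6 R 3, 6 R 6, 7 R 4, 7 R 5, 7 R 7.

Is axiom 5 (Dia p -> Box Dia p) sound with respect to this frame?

By correspondence theory, 5 is valid on a frame iff R is Euclidean.
Euclidean: yes — any two successors of a common world are R-related.

Yes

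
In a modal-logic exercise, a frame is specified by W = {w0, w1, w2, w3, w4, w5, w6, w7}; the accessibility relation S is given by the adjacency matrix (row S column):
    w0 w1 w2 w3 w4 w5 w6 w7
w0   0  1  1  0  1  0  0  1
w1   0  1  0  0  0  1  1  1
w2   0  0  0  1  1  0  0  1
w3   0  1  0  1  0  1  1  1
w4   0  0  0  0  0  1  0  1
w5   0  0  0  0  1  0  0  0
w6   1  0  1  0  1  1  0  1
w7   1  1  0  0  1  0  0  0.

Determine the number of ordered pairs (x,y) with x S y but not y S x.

17

Enumerating: (w0,w1), (w0,w2), (w0,w4), (w1,w5), (w1,w6), (w2,w3), (w2,w4), (w2,w7), (w3,w1), (w3,w5), (w3,w6), (w3,w7), (w6,w0), (w6,w2), (w6,w4), (w6,w5), (w6,w7).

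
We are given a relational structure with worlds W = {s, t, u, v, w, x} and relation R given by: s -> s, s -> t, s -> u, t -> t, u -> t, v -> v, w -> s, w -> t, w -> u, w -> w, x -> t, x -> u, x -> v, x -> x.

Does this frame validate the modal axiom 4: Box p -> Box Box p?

Yes

Axiom 4 corresponds to the accessibility relation being transitive.
Transitive: yes — every two-step R-path is closed by a direct edge.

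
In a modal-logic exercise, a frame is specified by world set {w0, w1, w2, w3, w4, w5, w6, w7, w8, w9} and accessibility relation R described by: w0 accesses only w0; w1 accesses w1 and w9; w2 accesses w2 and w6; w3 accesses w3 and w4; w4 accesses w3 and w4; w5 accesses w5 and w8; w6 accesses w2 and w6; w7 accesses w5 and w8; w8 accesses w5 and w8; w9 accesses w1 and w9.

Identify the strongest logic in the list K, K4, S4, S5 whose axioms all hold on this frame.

Transitive (axiom 4): yes — every two-step R-path is closed by a direct edge.
Reflexive (axiom T): no — w7 is not related to itself.
Euclidean (axiom 5): yes — any two successors of a common world are R-related.
So F validates K, K4; S4 would additionally require R to be reflexive. The strongest is K4.

K4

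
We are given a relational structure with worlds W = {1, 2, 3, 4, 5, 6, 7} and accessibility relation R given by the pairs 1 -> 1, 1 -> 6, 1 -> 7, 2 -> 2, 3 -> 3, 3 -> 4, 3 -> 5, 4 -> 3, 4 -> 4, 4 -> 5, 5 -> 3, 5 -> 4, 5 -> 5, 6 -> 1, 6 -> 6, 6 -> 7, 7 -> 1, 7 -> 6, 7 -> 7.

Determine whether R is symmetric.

Symmetric: yes — every pair in R has its reverse in R.

Yes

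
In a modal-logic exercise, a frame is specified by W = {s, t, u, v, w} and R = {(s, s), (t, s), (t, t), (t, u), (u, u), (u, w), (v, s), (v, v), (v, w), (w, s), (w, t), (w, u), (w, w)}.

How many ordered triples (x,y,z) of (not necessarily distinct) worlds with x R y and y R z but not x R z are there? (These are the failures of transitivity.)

5

Enumerating: (t,u,w), (u,w,s), (u,w,t), (v,w,t), (v,w,u).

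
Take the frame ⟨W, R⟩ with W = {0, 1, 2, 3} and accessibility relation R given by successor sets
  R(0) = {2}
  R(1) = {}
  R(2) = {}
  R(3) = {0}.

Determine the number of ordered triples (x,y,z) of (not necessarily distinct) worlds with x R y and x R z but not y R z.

Enumerating: (0,2,2), (3,0,0).

2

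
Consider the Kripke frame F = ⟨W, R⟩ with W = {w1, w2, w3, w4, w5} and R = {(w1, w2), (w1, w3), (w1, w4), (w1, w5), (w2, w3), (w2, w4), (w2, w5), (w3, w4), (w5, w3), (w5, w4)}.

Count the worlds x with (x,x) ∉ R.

Enumerating: w1, w2, w3, w4, w5.

5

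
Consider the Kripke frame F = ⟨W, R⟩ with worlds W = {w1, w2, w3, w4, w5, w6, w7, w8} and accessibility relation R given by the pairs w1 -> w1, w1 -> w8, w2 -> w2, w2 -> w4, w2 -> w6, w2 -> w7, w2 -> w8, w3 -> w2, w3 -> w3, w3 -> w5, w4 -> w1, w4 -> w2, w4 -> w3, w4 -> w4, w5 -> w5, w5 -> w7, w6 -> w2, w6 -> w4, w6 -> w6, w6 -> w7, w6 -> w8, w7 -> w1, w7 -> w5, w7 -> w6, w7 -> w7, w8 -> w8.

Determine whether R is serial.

Serial: yes — every world has a successor (e.g. w1 R w1).

Yes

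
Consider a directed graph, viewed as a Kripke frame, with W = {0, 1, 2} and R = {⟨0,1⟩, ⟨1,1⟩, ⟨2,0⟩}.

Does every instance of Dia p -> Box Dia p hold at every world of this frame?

No

The schema 5 characterises exactly the Euclidean frames.
Euclidean: no — 2 R 0 and 2 R 0, but not 0 R 0.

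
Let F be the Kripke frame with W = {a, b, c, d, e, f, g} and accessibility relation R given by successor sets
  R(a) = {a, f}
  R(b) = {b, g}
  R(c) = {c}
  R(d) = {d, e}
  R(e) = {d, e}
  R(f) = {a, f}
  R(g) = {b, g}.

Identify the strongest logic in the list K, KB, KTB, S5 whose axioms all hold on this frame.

Symmetric (axiom B): yes — every pair in R has its reverse in R.
Reflexive (axiom T): yes — every world is R-related to itself.
Euclidean (axiom 5): yes — any two successors of a common world are R-related.
So F validates K, KB, KTB, S5. The strongest is S5.

S5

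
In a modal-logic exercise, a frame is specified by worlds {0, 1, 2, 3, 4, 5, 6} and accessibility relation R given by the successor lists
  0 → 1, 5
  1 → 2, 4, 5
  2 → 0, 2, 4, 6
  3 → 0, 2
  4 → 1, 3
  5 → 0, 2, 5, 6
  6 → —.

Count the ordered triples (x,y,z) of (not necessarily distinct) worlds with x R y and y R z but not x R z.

Enumerating: (0,1,2), (0,1,4), (0,5,0), (0,5,2), (0,5,6), (1,2,0), (1,2,6), (1,4,1), (1,4,3), (1,5,0), (1,5,6), (2,0,1), … and 14 more.
Total: 26.

26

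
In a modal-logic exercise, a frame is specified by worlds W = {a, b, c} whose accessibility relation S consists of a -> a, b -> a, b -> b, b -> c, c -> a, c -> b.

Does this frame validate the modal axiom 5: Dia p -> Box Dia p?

No

The schema 5 characterises exactly the Euclidean frames.
Euclidean: no — b S a and b S c, but not a S c.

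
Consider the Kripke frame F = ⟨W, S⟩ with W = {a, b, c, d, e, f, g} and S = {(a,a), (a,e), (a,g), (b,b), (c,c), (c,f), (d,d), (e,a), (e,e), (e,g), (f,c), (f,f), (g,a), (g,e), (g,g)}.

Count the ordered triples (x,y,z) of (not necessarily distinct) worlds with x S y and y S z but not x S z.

0

S is transitive; there are no such tuples.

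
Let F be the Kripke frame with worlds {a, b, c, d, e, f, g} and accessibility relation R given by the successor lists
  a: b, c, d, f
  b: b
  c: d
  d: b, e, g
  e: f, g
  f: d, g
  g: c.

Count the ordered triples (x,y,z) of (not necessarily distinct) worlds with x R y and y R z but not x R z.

14

Enumerating: (a,d,e), (a,d,g), (a,f,g), (c,d,b), (c,d,e), (c,d,g), (d,e,f), (d,g,c), (e,f,d), (e,g,c), (f,d,b), (f,d,e), (f,g,c), (g,c,d).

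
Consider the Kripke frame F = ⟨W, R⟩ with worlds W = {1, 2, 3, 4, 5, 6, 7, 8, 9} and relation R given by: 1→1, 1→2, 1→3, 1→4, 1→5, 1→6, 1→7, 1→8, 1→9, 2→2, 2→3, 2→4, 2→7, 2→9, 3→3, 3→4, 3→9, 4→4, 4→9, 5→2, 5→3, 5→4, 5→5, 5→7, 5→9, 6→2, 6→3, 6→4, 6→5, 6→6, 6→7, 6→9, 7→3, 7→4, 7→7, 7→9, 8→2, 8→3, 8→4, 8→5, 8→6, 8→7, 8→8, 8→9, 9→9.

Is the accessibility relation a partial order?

Reflexive: yes — every world is R-related to itself.
Transitive: yes — every two-step R-path is closed by a direct edge.
Antisymmetric: yes — no distinct pair is related both ways.
So R is a partial order.

Yes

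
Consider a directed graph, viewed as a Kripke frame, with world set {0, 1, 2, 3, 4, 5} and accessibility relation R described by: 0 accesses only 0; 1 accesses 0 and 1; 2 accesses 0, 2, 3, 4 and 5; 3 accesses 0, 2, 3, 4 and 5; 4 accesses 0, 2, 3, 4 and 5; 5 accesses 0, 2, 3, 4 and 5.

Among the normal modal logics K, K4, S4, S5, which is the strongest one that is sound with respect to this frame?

Transitive (axiom 4): yes — every two-step R-path is closed by a direct edge.
Reflexive (axiom T): yes — every world is R-related to itself.
Euclidean (axiom 5): no — 2 R 0 and 2 R 3, but not 0 R 3.
So F validates K, K4, S4; S5 would additionally require R to be Euclidean. The strongest is S4.

S4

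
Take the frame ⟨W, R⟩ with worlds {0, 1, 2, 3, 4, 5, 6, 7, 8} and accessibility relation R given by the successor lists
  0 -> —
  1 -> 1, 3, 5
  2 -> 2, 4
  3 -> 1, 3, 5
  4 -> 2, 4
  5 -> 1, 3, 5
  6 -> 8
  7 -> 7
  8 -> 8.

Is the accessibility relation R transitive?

Transitive: yes — every two-step R-path is closed by a direct edge.

Yes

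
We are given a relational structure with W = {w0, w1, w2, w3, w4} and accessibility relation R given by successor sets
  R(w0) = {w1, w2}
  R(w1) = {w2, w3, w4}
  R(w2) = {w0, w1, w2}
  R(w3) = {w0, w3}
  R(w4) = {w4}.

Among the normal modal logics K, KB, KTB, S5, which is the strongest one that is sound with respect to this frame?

Symmetric (axiom B): no — w0 R w1 but not w1 R w0.
Reflexive (axiom T): no — w0 is not related to itself.
Euclidean (axiom 5): no — w1 R w2 and w1 R w3, but not w2 R w3.
So F validates K; KB would additionally require R to be symmetric. The strongest is K.

K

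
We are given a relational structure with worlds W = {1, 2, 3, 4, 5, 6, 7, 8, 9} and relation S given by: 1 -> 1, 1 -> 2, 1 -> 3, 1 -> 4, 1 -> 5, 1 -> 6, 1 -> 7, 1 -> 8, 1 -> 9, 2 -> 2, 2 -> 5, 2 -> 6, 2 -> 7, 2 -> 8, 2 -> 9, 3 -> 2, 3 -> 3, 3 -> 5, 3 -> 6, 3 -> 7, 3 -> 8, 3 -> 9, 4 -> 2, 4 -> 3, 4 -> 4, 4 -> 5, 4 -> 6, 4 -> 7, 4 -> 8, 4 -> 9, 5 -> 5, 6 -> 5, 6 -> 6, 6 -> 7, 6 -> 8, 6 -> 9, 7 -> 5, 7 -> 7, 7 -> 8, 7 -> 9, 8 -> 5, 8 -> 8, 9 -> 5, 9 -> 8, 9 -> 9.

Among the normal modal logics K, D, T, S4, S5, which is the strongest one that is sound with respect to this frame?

S4

Serial (axiom D): yes — every world has a successor (e.g. 1 S 1).
Reflexive (axiom T): yes — every world is S-related to itself.
Transitive (axiom 4): yes — every two-step S-path is closed by a direct edge.
Euclidean (axiom 5): no — 1 S 2 and 1 S 3, but not 2 S 3.
So F validates K, D, T, S4; S5 would additionally require S to be Euclidean. The strongest is S4.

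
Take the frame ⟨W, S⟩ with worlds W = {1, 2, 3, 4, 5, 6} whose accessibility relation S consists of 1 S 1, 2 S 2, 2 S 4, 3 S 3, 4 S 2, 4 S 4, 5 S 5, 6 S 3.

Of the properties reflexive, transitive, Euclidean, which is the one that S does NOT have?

Reflexive: no — 6 is not related to itself.
Transitive: yes — every two-step S-path is closed by a direct edge.
Euclidean: yes — any two successors of a common world are S-related.
Only reflexive fails.

reflexive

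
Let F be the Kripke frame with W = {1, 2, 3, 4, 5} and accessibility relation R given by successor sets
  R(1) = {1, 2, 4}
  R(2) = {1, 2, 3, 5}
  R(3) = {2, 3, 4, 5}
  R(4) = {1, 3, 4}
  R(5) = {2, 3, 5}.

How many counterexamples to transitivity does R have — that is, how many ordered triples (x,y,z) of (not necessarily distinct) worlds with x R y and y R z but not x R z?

Enumerating: (1,2,3), (1,2,5), (1,4,3), (2,1,4), (2,3,4), (3,2,1), (3,4,1), (4,1,2), (4,3,2), (4,3,5), (5,2,1), (5,3,4).

12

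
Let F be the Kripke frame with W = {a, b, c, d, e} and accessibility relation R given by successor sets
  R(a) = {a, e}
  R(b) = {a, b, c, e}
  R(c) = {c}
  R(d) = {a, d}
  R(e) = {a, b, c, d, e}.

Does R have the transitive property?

No

Transitive: no — a R e and e R b, but not a R b.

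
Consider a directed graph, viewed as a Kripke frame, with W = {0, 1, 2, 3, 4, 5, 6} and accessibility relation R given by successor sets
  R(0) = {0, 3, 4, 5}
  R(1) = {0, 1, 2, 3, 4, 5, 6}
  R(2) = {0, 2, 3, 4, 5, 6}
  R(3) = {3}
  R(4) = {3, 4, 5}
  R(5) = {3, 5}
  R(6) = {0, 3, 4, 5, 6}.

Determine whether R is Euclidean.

No

Euclidean: no — 0 R 3 and 0 R 4, but not 3 R 4.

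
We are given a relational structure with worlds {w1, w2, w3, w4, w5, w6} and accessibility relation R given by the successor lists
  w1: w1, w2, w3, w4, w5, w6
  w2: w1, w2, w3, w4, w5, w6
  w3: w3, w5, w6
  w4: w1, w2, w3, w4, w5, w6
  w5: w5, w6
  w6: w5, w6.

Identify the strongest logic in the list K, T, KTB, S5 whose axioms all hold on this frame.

T

Reflexive (axiom T): yes — every world is R-related to itself.
Symmetric (axiom B): no — w1 R w3 but not w3 R w1.
Euclidean (axiom 5): no — w1 R w3 and w1 R w2, but not w3 R w2.
So F validates K, T; KTB would additionally require R to be symmetric. The strongest is T.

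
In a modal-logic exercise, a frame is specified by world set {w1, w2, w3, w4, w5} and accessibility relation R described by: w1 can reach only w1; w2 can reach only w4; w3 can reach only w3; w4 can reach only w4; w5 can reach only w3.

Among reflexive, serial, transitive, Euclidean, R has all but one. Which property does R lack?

reflexive

Reflexive: no — w2 is not related to itself.
Serial: yes — every world has a successor (e.g. w1 R w1).
Transitive: yes — every two-step R-path is closed by a direct edge.
Euclidean: yes — any two successors of a common world are R-related.
Only reflexive fails.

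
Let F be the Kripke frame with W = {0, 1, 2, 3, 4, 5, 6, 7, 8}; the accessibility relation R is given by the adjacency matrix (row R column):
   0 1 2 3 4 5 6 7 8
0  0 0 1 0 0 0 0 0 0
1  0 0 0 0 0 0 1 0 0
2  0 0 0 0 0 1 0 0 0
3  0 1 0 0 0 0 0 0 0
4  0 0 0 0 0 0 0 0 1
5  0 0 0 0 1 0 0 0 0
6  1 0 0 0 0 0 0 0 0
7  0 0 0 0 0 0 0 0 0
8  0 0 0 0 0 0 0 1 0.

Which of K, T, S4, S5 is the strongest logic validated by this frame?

K

Reflexive (axiom T): no — 0 is not related to itself.
Transitive (axiom 4): no — 0 R 2 and 2 R 5, but not 0 R 5.
Euclidean (axiom 5): no — 0 R 2 and 0 R 2, but not 2 R 2.
So F validates K; T would additionally require R to be reflexive. The strongest is K.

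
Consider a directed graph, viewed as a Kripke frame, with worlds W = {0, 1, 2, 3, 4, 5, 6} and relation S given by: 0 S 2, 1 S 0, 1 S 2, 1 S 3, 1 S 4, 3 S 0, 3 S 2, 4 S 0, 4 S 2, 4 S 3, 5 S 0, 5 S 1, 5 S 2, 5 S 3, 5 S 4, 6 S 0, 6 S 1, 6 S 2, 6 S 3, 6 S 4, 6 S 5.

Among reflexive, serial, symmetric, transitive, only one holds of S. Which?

transitive

Reflexive: no — 0 is not related to itself.
Serial: no — 2 has no S-successor.
Symmetric: no — 0 S 2 but not 2 S 0.
Transitive: yes — every two-step S-path is closed by a direct edge.
Only transitive holds.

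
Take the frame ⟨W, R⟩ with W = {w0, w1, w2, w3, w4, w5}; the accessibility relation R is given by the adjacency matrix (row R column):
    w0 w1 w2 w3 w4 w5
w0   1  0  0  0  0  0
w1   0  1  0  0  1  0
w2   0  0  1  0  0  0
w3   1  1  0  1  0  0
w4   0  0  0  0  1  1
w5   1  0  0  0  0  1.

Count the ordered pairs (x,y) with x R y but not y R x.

Enumerating: (w1,w4), (w3,w0), (w3,w1), (w4,w5), (w5,w0).

5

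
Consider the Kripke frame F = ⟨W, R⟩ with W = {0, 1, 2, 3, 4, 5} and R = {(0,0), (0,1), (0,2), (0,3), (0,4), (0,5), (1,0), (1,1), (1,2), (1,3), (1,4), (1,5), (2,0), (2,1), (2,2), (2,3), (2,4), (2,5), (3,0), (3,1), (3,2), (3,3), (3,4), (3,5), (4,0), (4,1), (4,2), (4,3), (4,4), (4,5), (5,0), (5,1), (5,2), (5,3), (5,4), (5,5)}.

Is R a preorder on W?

Yes

Reflexive: yes — every world is R-related to itself.
Transitive: yes — every two-step R-path is closed by a direct edge.
So R is a preorder.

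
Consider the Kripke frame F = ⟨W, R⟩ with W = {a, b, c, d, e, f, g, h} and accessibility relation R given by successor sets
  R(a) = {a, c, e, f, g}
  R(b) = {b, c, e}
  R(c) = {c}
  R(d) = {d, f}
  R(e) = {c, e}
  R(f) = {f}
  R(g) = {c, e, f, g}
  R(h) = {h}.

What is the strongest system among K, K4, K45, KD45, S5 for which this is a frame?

Transitive (axiom 4): yes — every two-step R-path is closed by a direct edge.
Euclidean (axiom 5): no — a R c and a R e, but not c R e.
Serial (axiom D): yes — every world has a successor (e.g. a R a).
Reflexive (axiom T): yes — every world is R-related to itself.
So F validates K, K4; K45 would additionally require R to be Euclidean. The strongest is K4.

K4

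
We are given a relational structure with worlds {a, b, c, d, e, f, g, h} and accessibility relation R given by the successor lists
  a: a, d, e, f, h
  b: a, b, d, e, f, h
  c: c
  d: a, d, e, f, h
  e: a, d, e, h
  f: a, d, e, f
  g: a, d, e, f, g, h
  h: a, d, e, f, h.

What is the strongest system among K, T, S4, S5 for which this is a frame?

T

Reflexive (axiom T): yes — every world is R-related to itself.
Transitive (axiom 4): no — e R a and a R f, but not e R f.
Euclidean (axiom 5): no — a R e and a R f, but not e R f.
So F validates K, T; S4 would additionally require R to be transitive. The strongest is T.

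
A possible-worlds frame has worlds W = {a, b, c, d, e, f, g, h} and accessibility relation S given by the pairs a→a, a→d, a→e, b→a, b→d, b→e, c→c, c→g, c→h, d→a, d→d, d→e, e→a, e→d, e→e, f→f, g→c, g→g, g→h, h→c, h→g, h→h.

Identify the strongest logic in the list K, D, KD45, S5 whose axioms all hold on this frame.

KD45

Serial (axiom D): yes — every world has a successor (e.g. a S a).
Euclidean (axiom 5): yes — any two successors of a common world are S-related.
Transitive (axiom 4): yes — every two-step S-path is closed by a direct edge.
Reflexive (axiom T): no — b is not related to itself.
So F validates K, D, KD45; S5 would additionally require S to be reflexive. The strongest is KD45.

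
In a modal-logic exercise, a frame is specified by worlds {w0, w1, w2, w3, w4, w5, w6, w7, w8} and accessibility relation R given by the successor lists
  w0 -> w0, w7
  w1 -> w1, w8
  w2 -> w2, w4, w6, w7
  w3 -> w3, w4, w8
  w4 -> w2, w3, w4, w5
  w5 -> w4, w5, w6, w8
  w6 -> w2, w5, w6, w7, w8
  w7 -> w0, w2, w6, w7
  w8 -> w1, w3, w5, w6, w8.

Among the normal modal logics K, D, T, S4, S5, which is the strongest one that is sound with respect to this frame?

T

Serial (axiom D): yes — every world has a successor (e.g. w0 R w0).
Reflexive (axiom T): yes — every world is R-related to itself.
Transitive (axiom 4): no — w0 R w7 and w7 R w2, but not w0 R w2.
Euclidean (axiom 5): no — w2 R w4 and w2 R w6, but not w4 R w6.
So F validates K, D, T; S4 would additionally require R to be transitive. The strongest is T.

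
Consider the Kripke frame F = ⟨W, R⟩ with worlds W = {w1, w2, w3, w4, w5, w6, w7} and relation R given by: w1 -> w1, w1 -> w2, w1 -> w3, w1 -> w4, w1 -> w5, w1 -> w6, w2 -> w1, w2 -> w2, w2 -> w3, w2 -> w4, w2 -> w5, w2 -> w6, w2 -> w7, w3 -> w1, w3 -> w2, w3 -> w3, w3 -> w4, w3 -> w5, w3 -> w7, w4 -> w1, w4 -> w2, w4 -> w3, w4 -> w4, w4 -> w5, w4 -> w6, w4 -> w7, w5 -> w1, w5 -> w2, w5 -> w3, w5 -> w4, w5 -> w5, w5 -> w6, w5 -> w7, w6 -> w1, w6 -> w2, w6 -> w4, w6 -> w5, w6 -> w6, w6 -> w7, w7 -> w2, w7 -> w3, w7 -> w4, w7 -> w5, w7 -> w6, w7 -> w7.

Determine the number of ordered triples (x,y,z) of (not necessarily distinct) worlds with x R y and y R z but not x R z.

Enumerating: (w1,w2,w7), (w1,w3,w7), (w1,w4,w7), (w1,w5,w7), (w1,w6,w7), (w3,w1,w6), (w3,w2,w6), (w3,w4,w6), (w3,w5,w6), (w3,w7,w6), (w6,w1,w3), (w6,w2,w3), … and 8 more.
Total: 20.

20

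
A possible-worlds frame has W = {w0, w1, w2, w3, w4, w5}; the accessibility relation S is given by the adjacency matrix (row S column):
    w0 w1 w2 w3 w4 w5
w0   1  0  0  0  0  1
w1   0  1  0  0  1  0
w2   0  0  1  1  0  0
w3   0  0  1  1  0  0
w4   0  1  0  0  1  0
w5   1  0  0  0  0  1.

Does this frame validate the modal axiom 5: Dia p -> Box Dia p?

Yes

Axiom 5 corresponds to the accessibility relation being Euclidean.
Euclidean: yes — any two successors of a common world are S-related.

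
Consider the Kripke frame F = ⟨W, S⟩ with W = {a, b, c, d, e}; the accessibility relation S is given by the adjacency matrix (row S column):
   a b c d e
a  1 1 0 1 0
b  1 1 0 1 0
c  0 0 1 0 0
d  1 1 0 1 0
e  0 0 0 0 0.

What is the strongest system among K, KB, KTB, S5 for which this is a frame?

Symmetric (axiom B): yes — every pair in S has its reverse in S.
Reflexive (axiom T): no — e is not related to itself.
Euclidean (axiom 5): yes — any two successors of a common world are S-related.
So F validates K, KB; KTB would additionally require S to be reflexive. The strongest is KB.

KB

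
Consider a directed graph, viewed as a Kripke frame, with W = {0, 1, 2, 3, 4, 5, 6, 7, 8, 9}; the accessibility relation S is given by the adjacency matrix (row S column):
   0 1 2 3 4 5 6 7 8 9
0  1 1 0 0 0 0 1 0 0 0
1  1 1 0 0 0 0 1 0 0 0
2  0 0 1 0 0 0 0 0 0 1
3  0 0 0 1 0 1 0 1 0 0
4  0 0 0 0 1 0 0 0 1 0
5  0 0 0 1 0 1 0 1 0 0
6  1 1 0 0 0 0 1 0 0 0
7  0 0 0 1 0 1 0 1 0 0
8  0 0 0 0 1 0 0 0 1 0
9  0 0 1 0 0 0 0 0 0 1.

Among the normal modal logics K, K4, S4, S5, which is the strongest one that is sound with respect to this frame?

Transitive (axiom 4): yes — every two-step S-path is closed by a direct edge.
Reflexive (axiom T): yes — every world is S-related to itself.
Euclidean (axiom 5): yes — any two successors of a common world are S-related.
So F validates K, K4, S4, S5. The strongest is S5.

S5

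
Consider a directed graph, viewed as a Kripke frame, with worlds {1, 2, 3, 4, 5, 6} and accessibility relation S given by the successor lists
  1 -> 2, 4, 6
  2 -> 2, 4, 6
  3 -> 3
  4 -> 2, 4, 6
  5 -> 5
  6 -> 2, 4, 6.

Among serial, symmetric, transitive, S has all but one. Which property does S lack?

Serial: yes — every world has a successor (e.g. 1 S 2).
Symmetric: no — 1 S 2 but not 2 S 1.
Transitive: yes — every two-step S-path is closed by a direct edge.
Only symmetric fails.

symmetric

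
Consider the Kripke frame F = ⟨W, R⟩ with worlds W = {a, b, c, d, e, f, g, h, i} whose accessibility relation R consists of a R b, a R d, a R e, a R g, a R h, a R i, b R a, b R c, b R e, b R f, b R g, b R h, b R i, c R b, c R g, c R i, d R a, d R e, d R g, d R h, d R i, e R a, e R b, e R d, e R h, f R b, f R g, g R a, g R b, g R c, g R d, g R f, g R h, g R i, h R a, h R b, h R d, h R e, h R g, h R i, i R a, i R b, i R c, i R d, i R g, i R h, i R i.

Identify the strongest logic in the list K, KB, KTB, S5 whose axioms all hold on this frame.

Symmetric (axiom B): yes — every pair in R has its reverse in R.
Reflexive (axiom T): no — a is not related to itself.
Euclidean (axiom 5): no — a R b and a R d, but not b R d.
So F validates K, KB; KTB would additionally require R to be reflexive. The strongest is KB.

KB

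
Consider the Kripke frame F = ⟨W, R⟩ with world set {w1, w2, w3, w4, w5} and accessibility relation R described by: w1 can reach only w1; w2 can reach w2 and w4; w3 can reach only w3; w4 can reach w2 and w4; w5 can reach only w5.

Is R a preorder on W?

Yes

Reflexive: yes — every world is R-related to itself.
Transitive: yes — every two-step R-path is closed by a direct edge.
So R is a preorder.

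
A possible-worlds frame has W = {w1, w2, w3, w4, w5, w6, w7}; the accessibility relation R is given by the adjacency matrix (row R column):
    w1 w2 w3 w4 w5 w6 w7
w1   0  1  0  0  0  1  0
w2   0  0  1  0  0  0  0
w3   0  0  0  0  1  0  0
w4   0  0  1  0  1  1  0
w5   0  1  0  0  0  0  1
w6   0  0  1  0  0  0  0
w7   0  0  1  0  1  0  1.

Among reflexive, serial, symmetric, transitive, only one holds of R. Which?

serial

Reflexive: no — w1 is not related to itself.
Serial: yes — every world has a successor (e.g. w1 R w2).
Symmetric: no — w1 R w2 but not w2 R w1.
Transitive: no — w1 R w2 and w2 R w3, but not w1 R w3.
Only serial holds.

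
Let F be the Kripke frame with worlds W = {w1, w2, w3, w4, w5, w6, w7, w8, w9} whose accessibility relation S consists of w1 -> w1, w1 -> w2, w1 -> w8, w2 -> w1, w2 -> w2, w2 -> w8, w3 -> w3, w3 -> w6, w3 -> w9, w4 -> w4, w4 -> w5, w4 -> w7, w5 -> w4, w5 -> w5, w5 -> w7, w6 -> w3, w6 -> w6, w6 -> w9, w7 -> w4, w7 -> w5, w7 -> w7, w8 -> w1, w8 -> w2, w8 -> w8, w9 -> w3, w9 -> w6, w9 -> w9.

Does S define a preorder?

Reflexive: yes — every world is S-related to itself.
Transitive: yes — every two-step S-path is closed by a direct edge.
So S is a preorder.

Yes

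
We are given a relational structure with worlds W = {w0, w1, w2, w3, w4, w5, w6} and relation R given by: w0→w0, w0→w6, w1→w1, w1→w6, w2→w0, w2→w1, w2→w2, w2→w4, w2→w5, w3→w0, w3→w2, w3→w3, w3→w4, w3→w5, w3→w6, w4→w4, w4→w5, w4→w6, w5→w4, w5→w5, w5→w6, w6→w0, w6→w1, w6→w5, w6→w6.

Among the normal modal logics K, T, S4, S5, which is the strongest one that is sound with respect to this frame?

T

Reflexive (axiom T): yes — every world is R-related to itself.
Transitive (axiom 4): no — w0 R w6 and w6 R w1, but not w0 R w1.
Euclidean (axiom 5): no — w2 R w0 and w2 R w1, but not w0 R w1.
So F validates K, T; S4 would additionally require R to be transitive. The strongest is T.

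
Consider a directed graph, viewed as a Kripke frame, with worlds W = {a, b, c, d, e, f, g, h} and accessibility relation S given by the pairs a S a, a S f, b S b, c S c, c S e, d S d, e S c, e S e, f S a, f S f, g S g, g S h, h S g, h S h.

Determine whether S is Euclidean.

Euclidean: yes — any two successors of a common world are S-related.

Yes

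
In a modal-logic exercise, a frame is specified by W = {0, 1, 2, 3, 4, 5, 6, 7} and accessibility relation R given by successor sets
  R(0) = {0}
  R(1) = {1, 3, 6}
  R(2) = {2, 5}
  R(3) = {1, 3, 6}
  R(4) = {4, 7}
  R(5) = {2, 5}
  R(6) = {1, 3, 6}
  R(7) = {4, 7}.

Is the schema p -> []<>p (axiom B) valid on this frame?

Axiom B corresponds to the accessibility relation being symmetric.
Symmetric: yes — every pair in R has its reverse in R.

Yes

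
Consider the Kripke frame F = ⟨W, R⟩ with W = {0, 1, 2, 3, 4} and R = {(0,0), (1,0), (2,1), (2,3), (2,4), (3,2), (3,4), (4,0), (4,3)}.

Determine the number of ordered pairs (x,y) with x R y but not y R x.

Enumerating: (1,0), (2,1), (2,4), (4,0).

4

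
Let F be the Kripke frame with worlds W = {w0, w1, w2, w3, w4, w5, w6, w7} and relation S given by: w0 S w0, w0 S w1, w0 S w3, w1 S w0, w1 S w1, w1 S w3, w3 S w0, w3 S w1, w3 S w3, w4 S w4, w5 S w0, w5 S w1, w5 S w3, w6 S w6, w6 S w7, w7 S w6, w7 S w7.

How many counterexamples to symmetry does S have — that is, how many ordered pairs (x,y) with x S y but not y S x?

3

Enumerating: (w5,w0), (w5,w1), (w5,w3).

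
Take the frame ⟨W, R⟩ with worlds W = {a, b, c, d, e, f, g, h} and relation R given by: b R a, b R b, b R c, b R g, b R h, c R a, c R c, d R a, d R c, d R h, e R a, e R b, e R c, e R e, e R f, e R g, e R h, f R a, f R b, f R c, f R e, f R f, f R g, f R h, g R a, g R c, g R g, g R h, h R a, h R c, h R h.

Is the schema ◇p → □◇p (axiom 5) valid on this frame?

The schema 5 characterises exactly the Euclidean frames.
Euclidean: no — b R a and b R c, but not a R c.

No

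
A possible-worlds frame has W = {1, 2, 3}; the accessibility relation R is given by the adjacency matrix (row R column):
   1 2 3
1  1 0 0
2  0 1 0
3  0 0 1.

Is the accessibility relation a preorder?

Yes

Reflexive: yes — every world is R-related to itself.
Transitive: yes — every two-step R-path is closed by a direct edge.
So R is a preorder.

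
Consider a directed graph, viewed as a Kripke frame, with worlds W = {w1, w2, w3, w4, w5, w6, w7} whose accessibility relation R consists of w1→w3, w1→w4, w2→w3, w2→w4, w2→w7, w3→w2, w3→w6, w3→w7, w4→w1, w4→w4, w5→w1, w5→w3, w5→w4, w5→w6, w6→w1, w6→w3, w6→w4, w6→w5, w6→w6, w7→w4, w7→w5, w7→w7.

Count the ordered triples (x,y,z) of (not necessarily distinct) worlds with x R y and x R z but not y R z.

Enumerating: (w1,w3,w3), (w1,w3,w4), (w1,w4,w3), (w2,w3,w3), (w2,w3,w4), (w2,w4,w3), (w2,w4,w7), (w2,w7,w3), (w3,w2,w2), (w3,w2,w6), (w3,w6,w2), (w3,w6,w7), … and 25 more.
Total: 37.

37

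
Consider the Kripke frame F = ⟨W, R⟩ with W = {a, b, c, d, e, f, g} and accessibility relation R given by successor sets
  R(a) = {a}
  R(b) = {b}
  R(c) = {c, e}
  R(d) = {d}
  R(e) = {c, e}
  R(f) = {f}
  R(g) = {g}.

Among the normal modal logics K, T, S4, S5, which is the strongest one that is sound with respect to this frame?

Reflexive (axiom T): yes — every world is R-related to itself.
Transitive (axiom 4): yes — every two-step R-path is closed by a direct edge.
Euclidean (axiom 5): yes — any two successors of a common world are R-related.
So F validates K, T, S4, S5. The strongest is S5.

S5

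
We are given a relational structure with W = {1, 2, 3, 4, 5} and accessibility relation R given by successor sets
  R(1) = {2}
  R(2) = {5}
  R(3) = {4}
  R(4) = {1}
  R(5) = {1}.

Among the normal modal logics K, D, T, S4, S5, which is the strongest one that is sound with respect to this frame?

Serial (axiom D): yes — every world has a successor (e.g. 1 R 2).
Reflexive (axiom T): no — 1 is not related to itself.
Transitive (axiom 4): no — 1 R 2 and 2 R 5, but not 1 R 5.
Euclidean (axiom 5): no — 1 R 2 and 1 R 2, but not 2 R 2.
So F validates K, D; T would additionally require R to be reflexive. The strongest is D.

D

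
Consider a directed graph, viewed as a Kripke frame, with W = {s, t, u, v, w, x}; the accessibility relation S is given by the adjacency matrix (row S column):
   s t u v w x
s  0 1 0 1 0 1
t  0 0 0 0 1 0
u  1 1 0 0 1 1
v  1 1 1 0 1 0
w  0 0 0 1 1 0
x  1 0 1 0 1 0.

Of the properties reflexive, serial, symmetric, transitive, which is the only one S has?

Reflexive: no — s is not related to itself.
Serial: yes — every world has a successor (e.g. s S t).
Symmetric: no — s S t but not t S s.
Transitive: no — s S t and t S w, but not s S w.
Only serial holds.

serial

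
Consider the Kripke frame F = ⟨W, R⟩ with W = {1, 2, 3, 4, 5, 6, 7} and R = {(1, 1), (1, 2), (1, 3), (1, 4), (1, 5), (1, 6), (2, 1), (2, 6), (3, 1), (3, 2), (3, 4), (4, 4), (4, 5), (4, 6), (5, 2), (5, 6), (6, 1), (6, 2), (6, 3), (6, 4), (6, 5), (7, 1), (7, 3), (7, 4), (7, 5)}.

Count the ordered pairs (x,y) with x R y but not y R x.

Enumerating: (1,4), (1,5), (3,2), (3,4), (4,5), (5,2), (6,3), (7,1), (7,3), (7,4), (7,5).

11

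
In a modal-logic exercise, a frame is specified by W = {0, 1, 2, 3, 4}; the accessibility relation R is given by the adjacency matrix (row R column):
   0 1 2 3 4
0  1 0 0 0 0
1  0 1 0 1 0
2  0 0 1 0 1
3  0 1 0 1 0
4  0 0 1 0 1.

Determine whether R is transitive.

Transitive: yes — every two-step R-path is closed by a direct edge.

Yes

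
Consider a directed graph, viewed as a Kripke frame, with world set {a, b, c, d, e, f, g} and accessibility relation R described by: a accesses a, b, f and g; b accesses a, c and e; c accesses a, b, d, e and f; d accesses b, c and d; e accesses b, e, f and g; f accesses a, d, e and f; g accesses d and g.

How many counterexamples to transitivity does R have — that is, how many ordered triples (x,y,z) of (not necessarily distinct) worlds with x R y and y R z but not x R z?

Enumerating: (a,b,c), (a,b,e), (a,f,d), (a,f,e), (a,g,d), (b,a,b), (b,a,f), (b,a,g), (b,c,b), (b,c,d), (b,c,f), (b,e,b), … and 24 more.
Total: 36.

36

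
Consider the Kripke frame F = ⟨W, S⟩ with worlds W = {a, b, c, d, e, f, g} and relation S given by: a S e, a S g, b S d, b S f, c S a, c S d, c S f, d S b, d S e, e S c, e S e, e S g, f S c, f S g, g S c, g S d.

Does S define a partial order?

Reflexive: no — a is not related to itself.
Transitive: no — a S e and e S c, but not a S c.
Antisymmetric: no — b S d and d S b with b ≠ d.
So S is not a partial order.

No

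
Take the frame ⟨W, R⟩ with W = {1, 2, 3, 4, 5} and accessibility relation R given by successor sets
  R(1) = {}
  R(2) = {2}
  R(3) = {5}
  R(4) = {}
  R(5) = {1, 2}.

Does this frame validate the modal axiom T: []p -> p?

The schema T characterises exactly the reflexive frames.
Reflexive: no — 1 is not related to itself.

No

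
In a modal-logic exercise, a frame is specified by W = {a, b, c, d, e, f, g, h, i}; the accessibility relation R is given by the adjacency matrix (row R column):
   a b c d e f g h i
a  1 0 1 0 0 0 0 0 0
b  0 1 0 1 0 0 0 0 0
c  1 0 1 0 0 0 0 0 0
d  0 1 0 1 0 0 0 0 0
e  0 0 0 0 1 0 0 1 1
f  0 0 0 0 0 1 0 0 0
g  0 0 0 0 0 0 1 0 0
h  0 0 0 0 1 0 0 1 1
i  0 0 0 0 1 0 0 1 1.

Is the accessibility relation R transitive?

Transitive: yes — every two-step R-path is closed by a direct edge.

Yes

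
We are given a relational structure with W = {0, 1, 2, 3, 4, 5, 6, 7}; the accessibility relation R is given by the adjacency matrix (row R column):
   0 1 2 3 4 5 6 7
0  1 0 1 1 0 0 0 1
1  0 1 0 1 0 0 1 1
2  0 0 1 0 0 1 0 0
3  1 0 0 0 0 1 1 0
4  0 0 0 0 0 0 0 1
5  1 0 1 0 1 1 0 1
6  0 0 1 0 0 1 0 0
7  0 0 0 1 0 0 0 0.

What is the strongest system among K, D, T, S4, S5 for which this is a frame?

Serial (axiom D): yes — every world has a successor (e.g. 0 R 0).
Reflexive (axiom T): no — 3 is not related to itself.
Transitive (axiom 4): no — 0 R 2 and 2 R 5, but not 0 R 5.
Euclidean (axiom 5): no — 0 R 2 and 0 R 3, but not 2 R 3.
So F validates K, D; T would additionally require R to be reflexive. The strongest is D.

D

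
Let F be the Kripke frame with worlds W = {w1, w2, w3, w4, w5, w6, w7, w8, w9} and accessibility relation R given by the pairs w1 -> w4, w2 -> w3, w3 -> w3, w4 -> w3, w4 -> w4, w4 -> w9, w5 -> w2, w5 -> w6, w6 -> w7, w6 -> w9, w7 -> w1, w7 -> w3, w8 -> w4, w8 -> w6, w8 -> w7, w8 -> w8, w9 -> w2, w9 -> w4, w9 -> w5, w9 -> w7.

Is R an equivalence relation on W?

Reflexive: no — w1 is not related to itself.
Symmetric: no — w1 R w4 but not w4 R w1.
Transitive: no — w1 R w4 and w4 R w3, but not w1 R w3.
So R is not an equivalence relation.

No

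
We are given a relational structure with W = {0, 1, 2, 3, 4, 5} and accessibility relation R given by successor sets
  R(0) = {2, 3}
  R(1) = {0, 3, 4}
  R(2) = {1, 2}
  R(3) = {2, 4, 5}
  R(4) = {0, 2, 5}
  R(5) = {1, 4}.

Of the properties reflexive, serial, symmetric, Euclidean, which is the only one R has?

Reflexive: no — 0 is not related to itself.
Serial: yes — every world has a successor (e.g. 0 R 2).
Symmetric: no — 0 R 2 but not 2 R 0.
Euclidean: no — 0 R 2 and 0 R 3, but not 2 R 3.
Only serial holds.

serial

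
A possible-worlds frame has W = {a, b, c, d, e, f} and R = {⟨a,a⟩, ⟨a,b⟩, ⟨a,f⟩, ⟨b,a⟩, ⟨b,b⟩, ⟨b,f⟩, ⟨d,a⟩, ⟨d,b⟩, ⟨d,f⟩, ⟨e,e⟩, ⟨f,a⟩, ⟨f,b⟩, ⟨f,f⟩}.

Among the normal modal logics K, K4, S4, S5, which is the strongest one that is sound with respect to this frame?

K4

Transitive (axiom 4): yes — every two-step R-path is closed by a direct edge.
Reflexive (axiom T): no — c is not related to itself.
Euclidean (axiom 5): yes — any two successors of a common world are R-related.
So F validates K, K4; S4 would additionally require R to be reflexive. The strongest is K4.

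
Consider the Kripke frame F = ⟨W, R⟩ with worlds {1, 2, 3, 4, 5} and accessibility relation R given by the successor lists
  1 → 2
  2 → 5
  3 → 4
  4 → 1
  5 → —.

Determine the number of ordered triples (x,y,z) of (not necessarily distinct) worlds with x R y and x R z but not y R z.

4

Enumerating: (1,2,2), (2,5,5), (3,4,4), (4,1,1).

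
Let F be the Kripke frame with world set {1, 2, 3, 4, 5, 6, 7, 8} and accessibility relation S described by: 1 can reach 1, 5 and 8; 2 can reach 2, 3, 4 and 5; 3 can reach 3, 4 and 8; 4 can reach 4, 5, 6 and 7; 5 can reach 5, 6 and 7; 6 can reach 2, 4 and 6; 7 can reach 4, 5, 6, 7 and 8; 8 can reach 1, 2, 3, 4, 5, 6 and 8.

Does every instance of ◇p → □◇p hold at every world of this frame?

Axiom 5 corresponds to the accessibility relation being Euclidean.
Euclidean: no — 1 S 5 and 1 S 8, but not 5 S 8.

No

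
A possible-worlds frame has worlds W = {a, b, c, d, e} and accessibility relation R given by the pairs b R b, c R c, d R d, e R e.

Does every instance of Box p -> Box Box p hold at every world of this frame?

The schema 4 characterises exactly the transitive frames.
Transitive: yes — every two-step R-path is closed by a direct edge.

Yes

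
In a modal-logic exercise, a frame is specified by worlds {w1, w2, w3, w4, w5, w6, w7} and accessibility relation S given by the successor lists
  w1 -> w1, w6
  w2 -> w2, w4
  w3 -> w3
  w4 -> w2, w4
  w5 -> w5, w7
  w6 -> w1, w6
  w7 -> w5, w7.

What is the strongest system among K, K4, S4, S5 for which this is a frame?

Transitive (axiom 4): yes — every two-step S-path is closed by a direct edge.
Reflexive (axiom T): yes — every world is S-related to itself.
Euclidean (axiom 5): yes — any two successors of a common world are S-related.
So F validates K, K4, S4, S5. The strongest is S5.

S5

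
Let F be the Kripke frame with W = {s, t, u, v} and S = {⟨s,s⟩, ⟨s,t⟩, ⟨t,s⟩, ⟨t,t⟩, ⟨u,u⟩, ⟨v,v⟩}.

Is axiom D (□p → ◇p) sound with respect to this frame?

The schema D characterises exactly the serial frames.
Serial: yes — every world has a successor (e.g. s S s).

Yes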